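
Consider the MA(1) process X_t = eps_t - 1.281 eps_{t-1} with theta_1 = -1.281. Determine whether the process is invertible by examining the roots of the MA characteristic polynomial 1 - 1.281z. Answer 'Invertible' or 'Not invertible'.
\text{Not invertible}

The MA(q) characteristic polynomial is P(z) = 1 - 1.281z.
Invertibility requires all roots to lie outside the unit circle, i.e. |z| > 1 for every root.
This is linear in z: 1 + (-1.281) z = 0  =>  z = -1/(-1.281) = 0.78064,  |z| = 0.78064.
Moduli of all roots: 0.7806.
All moduli strictly greater than 1? No.
Verdict: Not invertible.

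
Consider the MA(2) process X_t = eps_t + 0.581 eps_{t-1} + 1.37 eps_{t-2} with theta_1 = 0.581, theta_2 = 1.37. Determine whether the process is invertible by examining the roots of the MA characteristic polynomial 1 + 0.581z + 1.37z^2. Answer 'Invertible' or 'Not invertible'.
\text{Not invertible}

The MA(q) characteristic polynomial is P(z) = 1 + 0.581z + 1.37z^2.
Invertibility requires all roots to lie outside the unit circle, i.e. |z| > 1 for every root.
Set 1 + (0.581) z + (1.37) z^2 = 0, i.e. a z^2 + b z + c = 0 with a = 1.37, b = 0.581, c = 1.
Discriminant D = b^2 - 4ac = (0.581)^2 - 4*(1.37)*1 = 0.337561 - (5.48) = -5.142439.
D < 0, so the roots are the complex-conjugate pair z = (-b +/- i sqrt(-D)) / (2a) = -0.212 +/- 0.8276i.
For a conjugate pair |z|^2 = z * conj(z) = (product of roots) = c/a = 1/(1.37) = 0.729927, so |z| = sqrt(0.729927) = 0.8544 for both roots.
Moduli of all roots: 0.8544, 0.8544.
All moduli strictly greater than 1? No.
Verdict: Not invertible.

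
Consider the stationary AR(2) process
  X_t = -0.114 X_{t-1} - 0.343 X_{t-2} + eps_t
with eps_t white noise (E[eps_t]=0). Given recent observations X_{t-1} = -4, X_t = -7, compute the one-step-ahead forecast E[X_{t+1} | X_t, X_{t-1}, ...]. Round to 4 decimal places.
E[X_{t+1} \mid \mathcal F_t] = 2.1700

For an AR(p) model X_t = c + sum_i phi_i X_{t-i} + eps_t, the
one-step-ahead conditional mean is
  E[X_{t+1} | X_t, ...] = c + sum_i phi_i X_{t+1-i}.
Substitute known values:
  E[X_{t+1} | ...] = (-0.114) * (-7) + (-0.343) * (-4)
                   = 2.1700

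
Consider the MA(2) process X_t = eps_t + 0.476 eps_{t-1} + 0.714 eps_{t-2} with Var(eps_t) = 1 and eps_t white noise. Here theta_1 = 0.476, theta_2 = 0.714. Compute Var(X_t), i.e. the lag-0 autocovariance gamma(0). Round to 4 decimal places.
\gamma(0) = 1.7364

For an MA(q) process X_t = eps_t + sum_i theta_i eps_{t-i} with
Var(eps_t) = sigma^2, the variance is
  gamma(0) = sigma^2 * (1 + sum_i theta_i^2).
  sum_i theta_i^2 = (0.476)^2 + (0.714)^2 = 0.226576 + 0.509796 = 0.736372.
  gamma(0) = 1 * (1 + 0.736372) = 1 * 1.736372 = 1.736372, which rounds to 1.7364.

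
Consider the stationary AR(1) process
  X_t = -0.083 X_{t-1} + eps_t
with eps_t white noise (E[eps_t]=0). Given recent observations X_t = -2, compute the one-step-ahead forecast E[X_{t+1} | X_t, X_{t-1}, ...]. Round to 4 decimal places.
E[X_{t+1} \mid \mathcal F_t] = 0.1660

For an AR(p) model X_t = c + sum_i phi_i X_{t-i} + eps_t, the
one-step-ahead conditional mean is
  E[X_{t+1} | X_t, ...] = c + sum_i phi_i X_{t+1-i}.
Substitute known values:
  E[X_{t+1} | ...] = (-0.083) * (-2)
                   = 0.1660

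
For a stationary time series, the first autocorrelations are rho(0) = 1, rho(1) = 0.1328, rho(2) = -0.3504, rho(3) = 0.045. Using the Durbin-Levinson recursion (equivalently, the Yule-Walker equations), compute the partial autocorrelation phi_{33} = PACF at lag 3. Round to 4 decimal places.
\phi_{33} = 0.1879

The PACF at lag k is phi_{kk}, the last component of the solution
to the Yule-Walker system G_k phi = r_k where
  (G_k)_{ij} = rho(|i - j|), (r_k)_i = rho(i), i,j = 1..k.
Equivalently, Durbin-Levinson gives phi_{kk} iteratively:
  phi_{11} = rho(1)
  phi_{kk} = [rho(k) - sum_{j=1..k-1} phi_{k-1,j} rho(k-j)]
            / [1 - sum_{j=1..k-1} phi_{k-1,j} rho(j)],
  phi_{k,j} = phi_{k-1,j} - phi_{kk} phi_{k-1,k-j},  j = 1..k-1.
Step k = 1:
  phi_11 = rho(1) = 0.1328.
Step k = 2:
  phi_22 = [rho(2) - phi_11 rho(1)] / [1 - phi_11 rho(1)] = [-0.3504 - (0.1328)(0.1328)] / [1 - (0.1328)(0.1328)]
         = -0.36803584 / 0.98236416 = -0.374643.
  Update: phi_21 = phi_11 - phi_22 phi_11 = 0.1328 - (-0.374643)(0.1328) = 0.182553.
Step k = 3:
  phi_33 = [rho(3) - phi_21 rho(2) - phi_22 rho(1)] / [1 - phi_21 rho(1) - phi_22 rho(2)]
    numerator   = 0.045 - (0.182553)(-0.3504) - (-0.374643)(0.1328) = 0.15871902
    denominator = 1 - (0.182553)(0.1328) - (-0.374643)(-0.3504) = 0.84448211
  phi_33 = 0.15871902 / 0.84448211 = 0.1879.
Therefore phi_{33} = 0.1879.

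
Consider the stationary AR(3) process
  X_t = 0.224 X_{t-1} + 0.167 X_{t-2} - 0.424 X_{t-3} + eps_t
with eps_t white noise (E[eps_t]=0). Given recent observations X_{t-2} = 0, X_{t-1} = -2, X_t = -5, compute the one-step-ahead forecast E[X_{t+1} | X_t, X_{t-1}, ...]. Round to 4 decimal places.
E[X_{t+1} \mid \mathcal F_t] = -1.4540

For an AR(p) model X_t = c + sum_i phi_i X_{t-i} + eps_t, the
one-step-ahead conditional mean is
  E[X_{t+1} | X_t, ...] = c + sum_i phi_i X_{t+1-i}.
Substitute known values:
  E[X_{t+1} | ...] = (0.224) * (-5) + (0.167) * (-2) + (-0.424) * (0)
                   = -1.4540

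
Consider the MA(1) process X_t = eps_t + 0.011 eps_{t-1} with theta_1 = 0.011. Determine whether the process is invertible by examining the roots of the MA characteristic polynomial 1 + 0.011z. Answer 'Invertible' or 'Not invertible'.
\text{Invertible}

The MA(q) characteristic polynomial is P(z) = 1 + 0.011z.
Invertibility requires all roots to lie outside the unit circle, i.e. |z| > 1 for every root.
This is linear in z: 1 + (0.011) z = 0  =>  z = -1/(0.011) = -90.909091,  |z| = 90.909091.
Moduli of all roots: 90.9091.
All moduli strictly greater than 1? Yes.
Verdict: Invertible.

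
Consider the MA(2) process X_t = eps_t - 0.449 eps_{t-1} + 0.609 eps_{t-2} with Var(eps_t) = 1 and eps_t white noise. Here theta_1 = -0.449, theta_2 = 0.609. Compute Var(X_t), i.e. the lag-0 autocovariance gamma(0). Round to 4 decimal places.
\gamma(0) = 1.5725

For an MA(q) process X_t = eps_t + sum_i theta_i eps_{t-i} with
Var(eps_t) = sigma^2, the variance is
  gamma(0) = sigma^2 * (1 + sum_i theta_i^2).
  sum_i theta_i^2 = (-0.449)^2 + (0.609)^2 = 0.201601 + 0.370881 = 0.572482.
  gamma(0) = 1 * (1 + 0.572482) = 1 * 1.572482 = 1.572482, which rounds to 1.5725.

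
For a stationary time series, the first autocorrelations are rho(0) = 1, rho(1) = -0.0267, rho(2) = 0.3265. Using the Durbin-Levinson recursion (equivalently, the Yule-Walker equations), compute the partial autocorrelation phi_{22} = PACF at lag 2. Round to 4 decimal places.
\phi_{22} = 0.3260

The PACF at lag k is phi_{kk}, the last component of the solution
to the Yule-Walker system G_k phi = r_k where
  (G_k)_{ij} = rho(|i - j|), (r_k)_i = rho(i), i,j = 1..k.
Equivalently, Durbin-Levinson gives phi_{kk} iteratively:
  phi_{11} = rho(1)
  phi_{kk} = [rho(k) - sum_{j=1..k-1} phi_{k-1,j} rho(k-j)]
            / [1 - sum_{j=1..k-1} phi_{k-1,j} rho(j)],
  phi_{k,j} = phi_{k-1,j} - phi_{kk} phi_{k-1,k-j},  j = 1..k-1.
Step k = 1:
  phi_11 = rho(1) = -0.0267.
Step k = 2:
  phi_22 = [rho(2) - phi_11 rho(1)] / [1 - phi_11 rho(1)] = [0.3265 - (-0.0267)(-0.0267)] / [1 - (-0.0267)(-0.0267)]
         = 0.32578711 / 0.99928711 = 0.326.
Therefore phi_{22} = 0.3260.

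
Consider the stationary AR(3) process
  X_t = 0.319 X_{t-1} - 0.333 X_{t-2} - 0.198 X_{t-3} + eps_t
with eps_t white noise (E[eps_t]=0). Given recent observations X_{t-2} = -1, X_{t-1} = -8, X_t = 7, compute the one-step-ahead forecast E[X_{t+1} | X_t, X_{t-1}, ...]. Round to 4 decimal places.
E[X_{t+1} \mid \mathcal F_t] = 5.0950

For an AR(p) model X_t = c + sum_i phi_i X_{t-i} + eps_t, the
one-step-ahead conditional mean is
  E[X_{t+1} | X_t, ...] = c + sum_i phi_i X_{t+1-i}.
Substitute known values:
  E[X_{t+1} | ...] = (0.319) * (7) + (-0.333) * (-8) + (-0.198) * (-1)
                   = 5.0950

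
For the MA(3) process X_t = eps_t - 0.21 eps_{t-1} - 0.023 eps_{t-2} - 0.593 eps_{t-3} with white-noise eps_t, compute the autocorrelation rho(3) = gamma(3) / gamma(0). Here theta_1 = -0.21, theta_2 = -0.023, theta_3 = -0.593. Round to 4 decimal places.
\rho(3) = -0.4247

For an MA(q) process with theta_0 = 1, the autocovariance is
  gamma(k) = sigma^2 * sum_{i=0..q-k} theta_i * theta_{i+k},
and rho(k) = gamma(k) / gamma(0). Sigma^2 cancels.
  numerator   = (1)*(-0.593) = -0.593.
  denominator = (1)^2 + (-0.21)^2 + (-0.023)^2 + (-0.593)^2 = 1.396278.
  rho(3) = -0.593 / 1.396278 = -0.4247.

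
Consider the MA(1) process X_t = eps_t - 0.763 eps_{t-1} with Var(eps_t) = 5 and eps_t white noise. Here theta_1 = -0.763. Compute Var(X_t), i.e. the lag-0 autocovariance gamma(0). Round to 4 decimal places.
\gamma(0) = 7.9108

For an MA(q) process X_t = eps_t + sum_i theta_i eps_{t-i} with
Var(eps_t) = sigma^2, the variance is
  gamma(0) = sigma^2 * (1 + sum_i theta_i^2).
  sum_i theta_i^2 = (-0.763)^2 = 0.582169.
  gamma(0) = 5 * (1 + 0.582169) = 5 * 1.582169 = 7.910845, which rounds to 7.9108.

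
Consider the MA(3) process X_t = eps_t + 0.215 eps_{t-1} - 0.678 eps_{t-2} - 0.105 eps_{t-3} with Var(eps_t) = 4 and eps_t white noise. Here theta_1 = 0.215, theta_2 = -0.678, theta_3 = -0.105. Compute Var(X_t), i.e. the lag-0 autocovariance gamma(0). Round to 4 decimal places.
\gamma(0) = 6.0677

For an MA(q) process X_t = eps_t + sum_i theta_i eps_{t-i} with
Var(eps_t) = sigma^2, the variance is
  gamma(0) = sigma^2 * (1 + sum_i theta_i^2).
  sum_i theta_i^2 = (0.215)^2 + (-0.678)^2 + (-0.105)^2 = 0.046225 + 0.459684 + 0.011025 = 0.516934.
  gamma(0) = 4 * (1 + 0.516934) = 4 * 1.516934 = 6.067736, which rounds to 6.0677.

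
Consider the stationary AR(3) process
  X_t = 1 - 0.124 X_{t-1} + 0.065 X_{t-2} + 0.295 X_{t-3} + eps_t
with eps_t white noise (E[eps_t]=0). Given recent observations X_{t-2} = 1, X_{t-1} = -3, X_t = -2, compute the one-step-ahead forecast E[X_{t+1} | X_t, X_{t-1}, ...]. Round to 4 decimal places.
E[X_{t+1} \mid \mathcal F_t] = 1.3480

For an AR(p) model X_t = c + sum_i phi_i X_{t-i} + eps_t, the
one-step-ahead conditional mean is
  E[X_{t+1} | X_t, ...] = c + sum_i phi_i X_{t+1-i}.
Substitute known values:
  E[X_{t+1} | ...] = 1 + (-0.124) * (-2) + (0.065) * (-3) + (0.295) * (1)
                   = 1.3480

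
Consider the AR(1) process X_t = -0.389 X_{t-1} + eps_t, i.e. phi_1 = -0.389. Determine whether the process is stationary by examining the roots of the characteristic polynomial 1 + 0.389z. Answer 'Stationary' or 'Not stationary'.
\text{Stationary}

The AR(p) characteristic polynomial is P(z) = 1 + 0.389z.
Stationarity requires all roots to lie outside the unit circle, i.e. |z| > 1 for every root.
This is linear in z: 1 + (0.389) z = 0  =>  z = -1/(0.389) = -2.570694,  |z| = 2.570694.
Moduli of all roots: 2.5707.
All moduli strictly greater than 1? Yes.
Verdict: Stationary.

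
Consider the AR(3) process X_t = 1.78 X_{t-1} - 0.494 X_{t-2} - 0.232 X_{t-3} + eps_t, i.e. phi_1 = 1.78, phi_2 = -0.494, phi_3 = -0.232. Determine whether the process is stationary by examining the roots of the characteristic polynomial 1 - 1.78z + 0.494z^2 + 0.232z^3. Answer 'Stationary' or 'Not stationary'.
\text{Not stationary}

The AR(p) characteristic polynomial is P(z) = 1 - 1.78z + 0.494z^2 + 0.232z^3.
Stationarity requires all roots to lie outside the unit circle, i.e. |z| > 1 for every root.
Degree 3: look for a simple real root z0 first, then factor out (1 - z/z0) and solve the remaining quadratic.
Testing z0 = 1.25: P(1.25) = 1 + (-1.78)(1.25) + (0.494)(1.25)^2 + (0.232)(1.25)^3
  = 1 + (-2.225) + (0.771875) + (0.453125) = 0.  So z_0 = 1.25 is a root, |z_0| = 1.25.
Divide out the factor (1 - 0.8 z) = (1 - z/z0) (since 1/z0 = 0.8):
  P(z) = (1 - 0.8 z)(1 + (-0.98) z + (-0.29) z^2)
  [check: z-coef -0.98 - (0.8) = -1.78; z^2-coef -0.29 - (0.8)(-0.98) = 0.494; z^3-coef -(0.8)(-0.29) = 0.232.]
Remaining roots from the quadratic factor 1 + (-0.98) z + (-0.29) z^2:
  Set 1 + (-0.98) z + (-0.29) z^2 = 0, i.e. a z^2 + b z + c = 0 with a = -0.29, b = -0.98, c = 1.
  Discriminant D = b^2 - 4ac = (-0.98)^2 - 4*(-0.29)*1 = 0.9604 - (-1.16) = 2.1204.
  D >= 0, so the roots are real: z = (-b +/- sqrt(D)) / (2a) = (0.98 +/- 1.456159) / (-0.58).
    z_1 = (0.98 + 1.456159) / (-0.58) = -4.2003,   |z_1| = 4.2003.
    z_2 = (0.98 - 1.456159) / (-0.58) = 0.821,   |z_2| = 0.821.
Moduli of all roots: 1.2500, 4.2003, 0.8210.
All moduli strictly greater than 1? No.
Verdict: Not stationary.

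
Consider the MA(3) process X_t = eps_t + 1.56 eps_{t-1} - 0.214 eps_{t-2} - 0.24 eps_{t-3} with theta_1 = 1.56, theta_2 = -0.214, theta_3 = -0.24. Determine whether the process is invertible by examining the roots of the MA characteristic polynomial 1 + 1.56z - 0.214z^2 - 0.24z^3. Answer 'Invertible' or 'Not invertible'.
\text{Not invertible}

The MA(q) characteristic polynomial is P(z) = 1 + 1.56z - 0.214z^2 - 0.24z^3.
Invertibility requires all roots to lie outside the unit circle, i.e. |z| > 1 for every root.
Degree 3: look for a simple real root z0 first, then factor out (1 - z/z0) and solve the remaining quadratic.
Testing z0 = -0.625: P(-0.625) = 1 + (1.56)(-0.625) + (-0.214)(-0.625)^2 + (-0.24)(-0.625)^3
  = 1 + (-0.975) + (-0.083594) + (0.058594) = 0.  So z_0 = -0.625 is a root, |z_0| = 0.625.
Divide out the factor (1 + 1.6 z) = (1 - z/z0) (since 1/z0 = -1.6):
  P(z) = (1 + 1.6 z)(1 + (-0.04) z + (-0.15) z^2)
  [check: z-coef -0.04 - (-1.6) = 1.56; z^2-coef -0.15 - (-1.6)(-0.04) = -0.214; z^3-coef -(-1.6)(-0.15) = -0.24.]
Remaining roots from the quadratic factor 1 + (-0.04) z + (-0.15) z^2:
  Set 1 + (-0.04) z + (-0.15) z^2 = 0, i.e. a z^2 + b z + c = 0 with a = -0.15, b = -0.04, c = 1.
  Discriminant D = b^2 - 4ac = (-0.04)^2 - 4*(-0.15)*1 = 0.0016 - (-0.6) = 0.6016.
  D >= 0, so the roots are real: z = (-b +/- sqrt(D)) / (2a) = (0.04 +/- 0.775629) / (-0.3).
    z_1 = (0.04 + 0.775629) / (-0.3) = -2.7188,   |z_1| = 2.7188.
    z_2 = (0.04 - 0.775629) / (-0.3) = 2.4521,   |z_2| = 2.4521.
Moduli of all roots: 0.6250, 2.7188, 2.4521.
All moduli strictly greater than 1? No.
Verdict: Not invertible.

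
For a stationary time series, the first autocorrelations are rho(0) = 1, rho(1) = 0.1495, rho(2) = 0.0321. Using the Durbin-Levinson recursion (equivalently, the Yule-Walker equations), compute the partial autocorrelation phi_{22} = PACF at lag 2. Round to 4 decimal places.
\phi_{22} = 0.0100

The PACF at lag k is phi_{kk}, the last component of the solution
to the Yule-Walker system G_k phi = r_k where
  (G_k)_{ij} = rho(|i - j|), (r_k)_i = rho(i), i,j = 1..k.
Equivalently, Durbin-Levinson gives phi_{kk} iteratively:
  phi_{11} = rho(1)
  phi_{kk} = [rho(k) - sum_{j=1..k-1} phi_{k-1,j} rho(k-j)]
            / [1 - sum_{j=1..k-1} phi_{k-1,j} rho(j)],
  phi_{k,j} = phi_{k-1,j} - phi_{kk} phi_{k-1,k-j},  j = 1..k-1.
Step k = 1:
  phi_11 = rho(1) = 0.1495.
Step k = 2:
  phi_22 = [rho(2) - phi_11 rho(1)] / [1 - phi_11 rho(1)] = [0.0321 - (0.1495)(0.1495)] / [1 - (0.1495)(0.1495)]
         = 0.00974975 / 0.97764975 = 0.01.
Therefore phi_{22} = 0.0100.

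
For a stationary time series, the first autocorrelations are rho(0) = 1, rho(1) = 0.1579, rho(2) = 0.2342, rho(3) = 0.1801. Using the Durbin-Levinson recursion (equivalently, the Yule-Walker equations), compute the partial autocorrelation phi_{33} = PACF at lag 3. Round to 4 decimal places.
\phi_{33} = 0.1260

The PACF at lag k is phi_{kk}, the last component of the solution
to the Yule-Walker system G_k phi = r_k where
  (G_k)_{ij} = rho(|i - j|), (r_k)_i = rho(i), i,j = 1..k.
Equivalently, Durbin-Levinson gives phi_{kk} iteratively:
  phi_{11} = rho(1)
  phi_{kk} = [rho(k) - sum_{j=1..k-1} phi_{k-1,j} rho(k-j)]
            / [1 - sum_{j=1..k-1} phi_{k-1,j} rho(j)],
  phi_{k,j} = phi_{k-1,j} - phi_{kk} phi_{k-1,k-j},  j = 1..k-1.
Step k = 1:
  phi_11 = rho(1) = 0.1579.
Step k = 2:
  phi_22 = [rho(2) - phi_11 rho(1)] / [1 - phi_11 rho(1)] = [0.2342 - (0.1579)(0.1579)] / [1 - (0.1579)(0.1579)]
         = 0.20926759 / 0.97506759 = 0.214619.
  Update: phi_21 = phi_11 - phi_22 phi_11 = 0.1579 - (0.214619)(0.1579) = 0.124012.
Step k = 3:
  phi_33 = [rho(3) - phi_21 rho(2) - phi_22 rho(1)] / [1 - phi_21 rho(1) - phi_22 rho(2)]
    numerator   = 0.1801 - (0.124012)(0.2342) - (0.214619)(0.1579) = 0.11716818
    denominator = 1 - (0.124012)(0.1579) - (0.214619)(0.2342) = 0.93015488
  phi_33 = 0.11716818 / 0.93015488 = 0.126.
Therefore phi_{33} = 0.1260.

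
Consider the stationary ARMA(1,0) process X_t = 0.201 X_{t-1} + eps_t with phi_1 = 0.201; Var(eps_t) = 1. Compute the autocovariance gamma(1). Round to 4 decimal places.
\gamma(1) = 0.2095

Multiply the model equation by X_{t-k} and take expectations. With theta_0 = psi_0 = 1 and psi_j the MA(infinity) weights, this gives
  gamma(k) - sum_i phi_i gamma(k-i) = c_k,
  c_k = sigma^2 * sum_{j=k..q} theta_j psi_{j-k}   (c_k = 0 for k > q),
using gamma(-m) = gamma(m).
Pure AR (q = 0): c_0 = sigma^2 = 1, c_k = 0 for k >= 1.
Equations for k = 0 and k = 1 (AR order 1):
  gamma(0) = phi_1 gamma(1) + c_0
  gamma(1) = phi_1 gamma(0) + c_1
Substituting the second into the first: gamma(0) (1 - phi_1^2) = c_0 + phi_1 c_1, so
  gamma(0) = c_0 / (1 - phi_1^2) = 1 / (1 - (0.201)^2) = 1 / 0.959599 = 1.042102.
  gamma(1) = phi_1 gamma(0) = (0.201)(1.042102) = 0.209462.
Therefore gamma(1) = 0.2095 (to 4 decimal places).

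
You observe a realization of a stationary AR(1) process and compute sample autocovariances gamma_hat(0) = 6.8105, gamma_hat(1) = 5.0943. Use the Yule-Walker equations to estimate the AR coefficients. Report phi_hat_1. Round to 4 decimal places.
\hat\phi_{1} = 0.7480

The Yule-Walker equations for an AR(p) process read, in matrix form,
  Gamma_p phi = r_p,   with   (Gamma_p)_{ij} = gamma(|i - j|),
                       (r_p)_i = gamma(i),   i,j = 1..p.
Substitute the sample gammas (Toeplitz matrix and right-hand side of size 1):
  Gamma_p = [[6.8105]]
  r_p     = [5.0943]
With p = 1 this is the single equation gamma(0) phi_1 = gamma(1):
  phi_hat_1 = gamma(1) / gamma(0) = 5.0943 / 6.8105 = 0.7480.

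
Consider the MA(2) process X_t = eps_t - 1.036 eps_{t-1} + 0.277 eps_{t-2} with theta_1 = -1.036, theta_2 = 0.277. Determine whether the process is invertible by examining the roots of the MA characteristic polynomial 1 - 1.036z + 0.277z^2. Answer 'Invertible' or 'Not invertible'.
\text{Invertible}

The MA(q) characteristic polynomial is P(z) = 1 - 1.036z + 0.277z^2.
Invertibility requires all roots to lie outside the unit circle, i.e. |z| > 1 for every root.
Set 1 + (-1.036) z + (0.277) z^2 = 0, i.e. a z^2 + b z + c = 0 with a = 0.277, b = -1.036, c = 1.
Discriminant D = b^2 - 4ac = (-1.036)^2 - 4*(0.277)*1 = 1.073296 - (1.108) = -0.034704.
D < 0, so the roots are the complex-conjugate pair z = (-b +/- i sqrt(-D)) / (2a) = 1.87 +/- 0.3363i.
For a conjugate pair |z|^2 = z * conj(z) = (product of roots) = c/a = 1/(0.277) = 3.610108, so |z| = sqrt(3.610108) = 1.9 for both roots.
Moduli of all roots: 1.9000, 1.9000.
All moduli strictly greater than 1? Yes.
Verdict: Invertible.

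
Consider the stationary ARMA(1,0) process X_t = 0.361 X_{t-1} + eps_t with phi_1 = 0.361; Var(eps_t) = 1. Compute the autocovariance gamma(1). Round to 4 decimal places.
\gamma(1) = 0.4151

Multiply the model equation by X_{t-k} and take expectations. With theta_0 = psi_0 = 1 and psi_j the MA(infinity) weights, this gives
  gamma(k) - sum_i phi_i gamma(k-i) = c_k,
  c_k = sigma^2 * sum_{j=k..q} theta_j psi_{j-k}   (c_k = 0 for k > q),
using gamma(-m) = gamma(m).
Pure AR (q = 0): c_0 = sigma^2 = 1, c_k = 0 for k >= 1.
Equations for k = 0 and k = 1 (AR order 1):
  gamma(0) = phi_1 gamma(1) + c_0
  gamma(1) = phi_1 gamma(0) + c_1
Substituting the second into the first: gamma(0) (1 - phi_1^2) = c_0 + phi_1 c_1, so
  gamma(0) = c_0 / (1 - phi_1^2) = 1 / (1 - (0.361)^2) = 1 / 0.869679 = 1.14985.
  gamma(1) = phi_1 gamma(0) = (0.361)(1.14985) = 0.415096.
Therefore gamma(1) = 0.4151 (to 4 decimal places).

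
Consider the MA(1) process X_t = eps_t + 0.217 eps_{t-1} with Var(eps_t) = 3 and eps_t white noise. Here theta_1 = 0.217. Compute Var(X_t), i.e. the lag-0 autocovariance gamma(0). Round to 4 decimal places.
\gamma(0) = 3.1413

For an MA(q) process X_t = eps_t + sum_i theta_i eps_{t-i} with
Var(eps_t) = sigma^2, the variance is
  gamma(0) = sigma^2 * (1 + sum_i theta_i^2).
  sum_i theta_i^2 = (0.217)^2 = 0.047089.
  gamma(0) = 3 * (1 + 0.047089) = 3 * 1.047089 = 3.141267, which rounds to 3.1413.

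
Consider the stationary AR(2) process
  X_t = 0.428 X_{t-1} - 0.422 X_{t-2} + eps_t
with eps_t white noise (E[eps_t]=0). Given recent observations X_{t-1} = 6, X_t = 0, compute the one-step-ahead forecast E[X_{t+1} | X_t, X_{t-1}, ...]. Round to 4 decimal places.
E[X_{t+1} \mid \mathcal F_t] = -2.5320

For an AR(p) model X_t = c + sum_i phi_i X_{t-i} + eps_t, the
one-step-ahead conditional mean is
  E[X_{t+1} | X_t, ...] = c + sum_i phi_i X_{t+1-i}.
Substitute known values:
  E[X_{t+1} | ...] = (0.428) * (0) + (-0.422) * (6)
                   = -2.5320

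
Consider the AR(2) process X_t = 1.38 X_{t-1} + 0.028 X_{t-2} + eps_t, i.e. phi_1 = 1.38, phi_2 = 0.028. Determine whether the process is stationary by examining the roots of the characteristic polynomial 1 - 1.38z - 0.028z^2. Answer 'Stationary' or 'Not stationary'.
\text{Not stationary}

The AR(p) characteristic polynomial is P(z) = 1 - 1.38z - 0.028z^2.
Stationarity requires all roots to lie outside the unit circle, i.e. |z| > 1 for every root.
Set 1 + (-1.38) z + (-0.028) z^2 = 0, i.e. a z^2 + b z + c = 0 with a = -0.028, b = -1.38, c = 1.
Discriminant D = b^2 - 4ac = (-1.38)^2 - 4*(-0.028)*1 = 1.9044 - (-0.112) = 2.0164.
D >= 0, so the roots are real: z = (-b +/- sqrt(D)) / (2a) = (1.38 +/- 1.42) / (-0.056).
  z_1 = (1.38 + 1.42) / (-0.056) = -50,   |z_1| = 50.
  z_2 = (1.38 - 1.42) / (-0.056) = 0.7143,   |z_2| = 0.7143.
Moduli of all roots: 50.0000, 0.7143.
All moduli strictly greater than 1? No.
Verdict: Not stationary.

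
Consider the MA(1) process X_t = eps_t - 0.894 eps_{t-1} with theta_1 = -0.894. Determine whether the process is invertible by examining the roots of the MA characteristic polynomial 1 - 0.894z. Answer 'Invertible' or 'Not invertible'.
\text{Invertible}

The MA(q) characteristic polynomial is P(z) = 1 - 0.894z.
Invertibility requires all roots to lie outside the unit circle, i.e. |z| > 1 for every root.
This is linear in z: 1 + (-0.894) z = 0  =>  z = -1/(-0.894) = 1.118568,  |z| = 1.118568.
Moduli of all roots: 1.1186.
All moduli strictly greater than 1? Yes.
Verdict: Invertible.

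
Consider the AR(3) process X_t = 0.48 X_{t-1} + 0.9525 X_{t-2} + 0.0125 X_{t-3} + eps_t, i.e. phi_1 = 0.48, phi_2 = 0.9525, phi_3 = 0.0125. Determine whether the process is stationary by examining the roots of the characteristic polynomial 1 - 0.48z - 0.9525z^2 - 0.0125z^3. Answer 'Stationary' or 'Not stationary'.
\text{Not stationary}

The AR(p) characteristic polynomial is P(z) = 1 - 0.48z - 0.9525z^2 - 0.0125z^3.
Stationarity requires all roots to lie outside the unit circle, i.e. |z| > 1 for every root.
Degree 3: look for a simple real root z0 first, then factor out (1 - z/z0) and solve the remaining quadratic.
Testing z0 = 0.8: P(0.8) = 1 + (-0.48)(0.8) + (-0.9525)(0.8)^2 + (-0.0125)(0.8)^3
  = 1 + (-0.384) + (-0.6096) + (-0.0064) = 0.  So z_0 = 0.8 is a root, |z_0| = 0.8.
Divide out the factor (1 - 1.25 z) = (1 - z/z0) (since 1/z0 = 1.25):
  P(z) = (1 - 1.25 z)(1 + (0.77) z + (0.01) z^2)
  [check: z-coef 0.77 - (1.25) = -0.48; z^2-coef 0.01 - (1.25)(0.77) = -0.9525; z^3-coef -(1.25)(0.01) = -0.0125.]
Remaining roots from the quadratic factor 1 + (0.77) z + (0.01) z^2:
  Set 1 + (0.77) z + (0.01) z^2 = 0, i.e. a z^2 + b z + c = 0 with a = 0.01, b = 0.77, c = 1.
  Discriminant D = b^2 - 4ac = (0.77)^2 - 4*(0.01)*1 = 0.5929 - (0.04) = 0.5529.
  D >= 0, so the roots are real: z = (-b +/- sqrt(D)) / (2a) = (-0.77 +/- 0.743572) / (0.02).
    z_1 = (-0.77 + 0.743572) / (0.02) = -1.3214,   |z_1| = 1.3214.
    z_2 = (-0.77 - 0.743572) / (0.02) = -75.6786,   |z_2| = 75.6786.
Moduli of all roots: 0.8000, 1.3214, 75.6786.
All moduli strictly greater than 1? No.
Verdict: Not stationary.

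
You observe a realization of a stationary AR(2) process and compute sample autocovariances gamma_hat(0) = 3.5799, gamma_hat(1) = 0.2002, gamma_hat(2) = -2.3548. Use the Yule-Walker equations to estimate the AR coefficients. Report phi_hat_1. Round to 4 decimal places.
\hat\phi_{1} = 0.0930

The Yule-Walker equations for an AR(p) process read, in matrix form,
  Gamma_p phi = r_p,   with   (Gamma_p)_{ij} = gamma(|i - j|),
                       (r_p)_i = gamma(i),   i,j = 1..p.
Substitute the sample gammas (Toeplitz matrix and right-hand side of size 2):
  Gamma_p = [[3.5799, 0.2002], [0.2002, 3.5799]]
  r_p     = [0.2002, -2.3548]
Written out:
  3.5799 phi_1 + 0.2002 phi_2 = 0.2002
  0.2002 phi_1 + 3.5799 phi_2 = -2.3548
Solve by Cramer's rule:
  det = gamma(0)^2 - gamma(1)^2 = (3.5799)^2 - (0.2002)^2 = 12.81568401 - 0.04008004 = 12.77560397
  phi_hat_1 = [gamma(1) gamma(0) - gamma(1) gamma(2)] / det = [(0.2002)(3.5799) - (0.2002)(-2.3548)] / 12.77560397 = 1.18812694 / 12.77560397 = 0.093
  phi_hat_2 = [gamma(0) gamma(2) - gamma(1)^2] / det = [(3.5799)(-2.3548) - (0.2002)^2] / 12.77560397 = -8.47002856 / 12.77560397 = -0.663
So phi_hat = [0.0930, -0.6630].
Therefore phi_hat_1 = 0.0930.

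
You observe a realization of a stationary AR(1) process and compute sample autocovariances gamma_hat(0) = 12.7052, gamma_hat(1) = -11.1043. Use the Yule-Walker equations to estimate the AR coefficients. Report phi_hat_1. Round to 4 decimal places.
\hat\phi_{1} = -0.8740

The Yule-Walker equations for an AR(p) process read, in matrix form,
  Gamma_p phi = r_p,   with   (Gamma_p)_{ij} = gamma(|i - j|),
                       (r_p)_i = gamma(i),   i,j = 1..p.
Substitute the sample gammas (Toeplitz matrix and right-hand side of size 1):
  Gamma_p = [[12.7052]]
  r_p     = [-11.1043]
With p = 1 this is the single equation gamma(0) phi_1 = gamma(1):
  phi_hat_1 = gamma(1) / gamma(0) = -11.1043 / 12.7052 = -0.8740.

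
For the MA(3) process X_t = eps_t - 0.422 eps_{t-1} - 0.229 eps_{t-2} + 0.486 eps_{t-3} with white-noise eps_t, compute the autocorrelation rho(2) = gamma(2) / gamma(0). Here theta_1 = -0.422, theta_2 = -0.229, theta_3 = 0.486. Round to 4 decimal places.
\rho(2) = -0.2960

For an MA(q) process with theta_0 = 1, the autocovariance is
  gamma(k) = sigma^2 * sum_{i=0..q-k} theta_i * theta_{i+k},
and rho(k) = gamma(k) / gamma(0). Sigma^2 cancels.
  numerator   = (1)*(-0.229) + (-0.422)*(0.486) = -0.434092.
  denominator = (1)^2 + (-0.422)^2 + (-0.229)^2 + (0.486)^2 = 1.466721.
  rho(2) = -0.434092 / 1.466721 = -0.2960.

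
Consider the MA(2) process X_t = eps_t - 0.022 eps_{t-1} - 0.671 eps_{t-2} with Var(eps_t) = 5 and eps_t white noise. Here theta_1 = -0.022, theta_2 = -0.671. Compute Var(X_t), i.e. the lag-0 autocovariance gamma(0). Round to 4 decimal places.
\gamma(0) = 7.2536

For an MA(q) process X_t = eps_t + sum_i theta_i eps_{t-i} with
Var(eps_t) = sigma^2, the variance is
  gamma(0) = sigma^2 * (1 + sum_i theta_i^2).
  sum_i theta_i^2 = (-0.022)^2 + (-0.671)^2 = 0.000484 + 0.450241 = 0.450725.
  gamma(0) = 5 * (1 + 0.450725) = 5 * 1.450725 = 7.253625, which rounds to 7.2536.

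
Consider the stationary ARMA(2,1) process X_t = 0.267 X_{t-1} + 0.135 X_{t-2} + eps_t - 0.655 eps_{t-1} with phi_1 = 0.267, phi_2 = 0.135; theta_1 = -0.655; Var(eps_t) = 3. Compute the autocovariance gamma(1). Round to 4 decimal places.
\gamma(1) = -1.2034

Multiply the model equation by X_{t-k} and take expectations. With theta_0 = psi_0 = 1 and psi_j the MA(infinity) weights, this gives
  gamma(k) - sum_i phi_i gamma(k-i) = c_k,
  c_k = sigma^2 * sum_{j=k..q} theta_j psi_{j-k}   (c_k = 0 for k > q),
using gamma(-m) = gamma(m).
psi-weights needed (psi_j = theta_j + sum_i phi_i psi_{j-i}):
  psi_1 = theta_1 + phi_1 = -0.655 + (0.267) = -0.388
Right-hand sides:
  c_0 = sigma^2 (1 + theta_1 psi_1) = 3 * (1 + (-0.655)(-0.388)) = 3 * 1.25414 = 3.76242
  c_1 = sigma^2 theta_1 = 3 * (-0.655) = -1.965
  c_2 = 0
Equations for k = 0, 1, 2 (AR order 2, c_2 = 0):
  (E0) gamma(0) = phi_1 gamma(1) + phi_2 gamma(2) + c_0
  (E1) gamma(1) = phi_1 gamma(0) + phi_2 gamma(1) + c_1
  (E2) gamma(2) = phi_1 gamma(1) + phi_2 gamma(0)
From (E1): gamma(1) = A gamma(0) + B with
  A = phi_1 / (1 - phi_2) = 0.267 / 0.865 = 0.308671,   B = c_1 / (1 - phi_2) = -1.965 / 0.865 = -2.271676.
Insert (E2) into (E0): gamma(0) (1 - phi_2^2) = phi_1 (1 + phi_2) gamma(1) + c_0.
  phi_1 (1 + phi_2) = (0.267)(1.135) = 0.303045,   1 - phi_2^2 = 0.981775.
Replace gamma(1) by A gamma(0) + B and collect gamma(0):
  gamma(0) [0.981775 - (0.303045)(0.308671)] = (0.303045)(-2.271676) + 3.76242
  gamma(0) * 0.888234 = 3.074
  gamma(0) = 3.074 / 0.888234 = 3.4608.
  gamma(1) = A gamma(0) + B = (0.308671)(3.4608) + (-2.271676) = -1.203429.
Therefore gamma(1) = -1.2034 (to 4 decimal places).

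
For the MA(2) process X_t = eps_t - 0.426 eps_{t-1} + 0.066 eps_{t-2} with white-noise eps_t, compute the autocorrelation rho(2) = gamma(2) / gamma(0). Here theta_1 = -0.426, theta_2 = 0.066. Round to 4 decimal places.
\rho(2) = 0.0557

For an MA(q) process with theta_0 = 1, the autocovariance is
  gamma(k) = sigma^2 * sum_{i=0..q-k} theta_i * theta_{i+k},
and rho(k) = gamma(k) / gamma(0). Sigma^2 cancels.
  numerator   = (1)*(0.066) = 0.066.
  denominator = (1)^2 + (-0.426)^2 + (0.066)^2 = 1.185832.
  rho(2) = 0.066 / 1.185832 = 0.0557.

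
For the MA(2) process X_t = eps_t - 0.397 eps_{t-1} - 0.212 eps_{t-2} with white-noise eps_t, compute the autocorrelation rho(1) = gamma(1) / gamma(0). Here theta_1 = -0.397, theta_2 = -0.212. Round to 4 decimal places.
\rho(1) = -0.2601

For an MA(q) process with theta_0 = 1, the autocovariance is
  gamma(k) = sigma^2 * sum_{i=0..q-k} theta_i * theta_{i+k},
and rho(k) = gamma(k) / gamma(0). Sigma^2 cancels.
  numerator   = (1)*(-0.397) + (-0.397)*(-0.212) = -0.312836.
  denominator = (1)^2 + (-0.397)^2 + (-0.212)^2 = 1.202553.
  rho(1) = -0.312836 / 1.202553 = -0.2601.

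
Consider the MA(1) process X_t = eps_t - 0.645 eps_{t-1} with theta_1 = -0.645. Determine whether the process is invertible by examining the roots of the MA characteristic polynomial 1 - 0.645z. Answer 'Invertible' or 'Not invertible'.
\text{Invertible}

The MA(q) characteristic polynomial is P(z) = 1 - 0.645z.
Invertibility requires all roots to lie outside the unit circle, i.e. |z| > 1 for every root.
This is linear in z: 1 + (-0.645) z = 0  =>  z = -1/(-0.645) = 1.550388,  |z| = 1.550388.
Moduli of all roots: 1.5504.
All moduli strictly greater than 1? Yes.
Verdict: Invertible.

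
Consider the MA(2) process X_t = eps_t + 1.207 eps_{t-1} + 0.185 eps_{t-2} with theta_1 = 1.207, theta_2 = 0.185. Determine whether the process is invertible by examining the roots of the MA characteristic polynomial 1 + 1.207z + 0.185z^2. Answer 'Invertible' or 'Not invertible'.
\text{Not invertible}

The MA(q) characteristic polynomial is P(z) = 1 + 1.207z + 0.185z^2.
Invertibility requires all roots to lie outside the unit circle, i.e. |z| > 1 for every root.
Set 1 + (1.207) z + (0.185) z^2 = 0, i.e. a z^2 + b z + c = 0 with a = 0.185, b = 1.207, c = 1.
Discriminant D = b^2 - 4ac = (1.207)^2 - 4*(0.185)*1 = 1.456849 - (0.74) = 0.716849.
D >= 0, so the roots are real: z = (-b +/- sqrt(D)) / (2a) = (-1.207 +/- 0.846669) / (0.37).
  z_1 = (-1.207 + 0.846669) / (0.37) = -0.9739,   |z_1| = 0.9739.
  z_2 = (-1.207 - 0.846669) / (0.37) = -5.5505,   |z_2| = 5.5505.
Moduli of all roots: 0.9739, 5.5505.
All moduli strictly greater than 1? No.
Verdict: Not invertible.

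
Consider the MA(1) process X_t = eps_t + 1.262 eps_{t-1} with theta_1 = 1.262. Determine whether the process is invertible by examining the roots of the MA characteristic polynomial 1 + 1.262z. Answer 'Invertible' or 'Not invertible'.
\text{Not invertible}

The MA(q) characteristic polynomial is P(z) = 1 + 1.262z.
Invertibility requires all roots to lie outside the unit circle, i.e. |z| > 1 for every root.
This is linear in z: 1 + (1.262) z = 0  =>  z = -1/(1.262) = -0.792393,  |z| = 0.792393.
Moduli of all roots: 0.7924.
All moduli strictly greater than 1? No.
Verdict: Not invertible.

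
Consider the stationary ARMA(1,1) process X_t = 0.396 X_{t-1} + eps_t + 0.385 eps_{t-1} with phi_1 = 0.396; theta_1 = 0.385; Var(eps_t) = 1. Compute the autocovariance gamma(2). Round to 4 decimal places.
\gamma(2) = 0.4227

Multiply the model equation by X_{t-k} and take expectations. With theta_0 = psi_0 = 1 and psi_j the MA(infinity) weights, this gives
  gamma(k) - sum_i phi_i gamma(k-i) = c_k,
  c_k = sigma^2 * sum_{j=k..q} theta_j psi_{j-k}   (c_k = 0 for k > q),
using gamma(-m) = gamma(m).
psi-weights needed (psi_j = theta_j + sum_i phi_i psi_{j-i}):
  psi_1 = theta_1 + phi_1 = 0.385 + (0.396) = 0.781
Right-hand sides:
  c_0 = sigma^2 (1 + theta_1 psi_1) = 1 * (1 + (0.385)(0.781)) = 1 * 1.300685 = 1.300685
  c_1 = sigma^2 theta_1 = 1 * (0.385) = 0.385
  c_2 = 0
Equations for k = 0 and k = 1 (AR order 1):
  gamma(0) = phi_1 gamma(1) + c_0
  gamma(1) = phi_1 gamma(0) + c_1
Substituting the second into the first: gamma(0) (1 - phi_1^2) = c_0 + phi_1 c_1, so
  gamma(0) = (c_0 + phi_1 c_1) / (1 - phi_1^2) = (1.300685 + (0.396)(0.385)) / (1 - (0.396)^2) = 1.453145 / 0.843184 = 1.723402.
  gamma(1) = phi_1 gamma(0) + c_1 = (0.396)(1.723402) + (0.385) = 1.067467.
For k = 2 (> q): gamma(2) = phi_1 gamma(1) = (0.396)(1.067467) = 0.422717.
Therefore gamma(2) = 0.4227 (to 4 decimal places).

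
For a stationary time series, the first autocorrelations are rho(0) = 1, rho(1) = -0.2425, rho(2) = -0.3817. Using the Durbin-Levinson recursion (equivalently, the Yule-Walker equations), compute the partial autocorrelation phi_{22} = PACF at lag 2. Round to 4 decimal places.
\phi_{22} = -0.4680

The PACF at lag k is phi_{kk}, the last component of the solution
to the Yule-Walker system G_k phi = r_k where
  (G_k)_{ij} = rho(|i - j|), (r_k)_i = rho(i), i,j = 1..k.
Equivalently, Durbin-Levinson gives phi_{kk} iteratively:
  phi_{11} = rho(1)
  phi_{kk} = [rho(k) - sum_{j=1..k-1} phi_{k-1,j} rho(k-j)]
            / [1 - sum_{j=1..k-1} phi_{k-1,j} rho(j)],
  phi_{k,j} = phi_{k-1,j} - phi_{kk} phi_{k-1,k-j},  j = 1..k-1.
Step k = 1:
  phi_11 = rho(1) = -0.2425.
Step k = 2:
  phi_22 = [rho(2) - phi_11 rho(1)] / [1 - phi_11 rho(1)] = [-0.3817 - (-0.2425)(-0.2425)] / [1 - (-0.2425)(-0.2425)]
         = -0.44050625 / 0.94119375 = -0.468.
Therefore phi_{22} = -0.4680.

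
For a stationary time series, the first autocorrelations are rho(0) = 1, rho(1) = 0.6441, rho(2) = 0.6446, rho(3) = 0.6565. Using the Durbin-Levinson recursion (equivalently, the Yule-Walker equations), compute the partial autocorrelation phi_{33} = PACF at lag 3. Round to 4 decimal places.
\phi_{33} = 0.3060

The PACF at lag k is phi_{kk}, the last component of the solution
to the Yule-Walker system G_k phi = r_k where
  (G_k)_{ij} = rho(|i - j|), (r_k)_i = rho(i), i,j = 1..k.
Equivalently, Durbin-Levinson gives phi_{kk} iteratively:
  phi_{11} = rho(1)
  phi_{kk} = [rho(k) - sum_{j=1..k-1} phi_{k-1,j} rho(k-j)]
            / [1 - sum_{j=1..k-1} phi_{k-1,j} rho(j)],
  phi_{k,j} = phi_{k-1,j} - phi_{kk} phi_{k-1,k-j},  j = 1..k-1.
Step k = 1:
  phi_11 = rho(1) = 0.6441.
Step k = 2:
  phi_22 = [rho(2) - phi_11 rho(1)] / [1 - phi_11 rho(1)] = [0.6446 - (0.6441)(0.6441)] / [1 - (0.6441)(0.6441)]
         = 0.22973519 / 0.58513519 = 0.392619.
  Update: phi_21 = phi_11 - phi_22 phi_11 = 0.6441 - (0.392619)(0.6441) = 0.391214.
Step k = 3:
  phi_33 = [rho(3) - phi_21 rho(2) - phi_22 rho(1)] / [1 - phi_21 rho(1) - phi_22 rho(2)]
    numerator   = 0.6565 - (0.391214)(0.6446) - (0.392619)(0.6441) = 0.15143749
    denominator = 1 - (0.391214)(0.6441) - (0.392619)(0.6446) = 0.49493679
  phi_33 = 0.15143749 / 0.49493679 = 0.306.
Therefore phi_{33} = 0.3060.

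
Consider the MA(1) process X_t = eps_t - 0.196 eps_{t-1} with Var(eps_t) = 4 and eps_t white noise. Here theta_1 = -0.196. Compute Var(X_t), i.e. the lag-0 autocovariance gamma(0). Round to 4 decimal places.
\gamma(0) = 4.1537

For an MA(q) process X_t = eps_t + sum_i theta_i eps_{t-i} with
Var(eps_t) = sigma^2, the variance is
  gamma(0) = sigma^2 * (1 + sum_i theta_i^2).
  sum_i theta_i^2 = (-0.196)^2 = 0.038416.
  gamma(0) = 4 * (1 + 0.038416) = 4 * 1.038416 = 4.153664, which rounds to 4.1537.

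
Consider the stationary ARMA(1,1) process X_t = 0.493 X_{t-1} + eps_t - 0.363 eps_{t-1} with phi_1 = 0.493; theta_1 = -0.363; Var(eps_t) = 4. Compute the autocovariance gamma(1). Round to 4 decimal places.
\gamma(1) = 0.5640

Multiply the model equation by X_{t-k} and take expectations. With theta_0 = psi_0 = 1 and psi_j the MA(infinity) weights, this gives
  gamma(k) - sum_i phi_i gamma(k-i) = c_k,
  c_k = sigma^2 * sum_{j=k..q} theta_j psi_{j-k}   (c_k = 0 for k > q),
using gamma(-m) = gamma(m).
psi-weights needed (psi_j = theta_j + sum_i phi_i psi_{j-i}):
  psi_1 = theta_1 + phi_1 = -0.363 + (0.493) = 0.13
Right-hand sides:
  c_0 = sigma^2 (1 + theta_1 psi_1) = 4 * (1 + (-0.363)(0.13)) = 4 * 0.95281 = 3.81124
  c_1 = sigma^2 theta_1 = 4 * (-0.363) = -1.452
  c_2 = 0
Equations for k = 0 and k = 1 (AR order 1):
  gamma(0) = phi_1 gamma(1) + c_0
  gamma(1) = phi_1 gamma(0) + c_1
Substituting the second into the first: gamma(0) (1 - phi_1^2) = c_0 + phi_1 c_1, so
  gamma(0) = (c_0 + phi_1 c_1) / (1 - phi_1^2) = (3.81124 + (0.493)(-1.452)) / (1 - (0.493)^2) = 3.095404 / 0.756951 = 4.089306.
  gamma(1) = phi_1 gamma(0) + c_1 = (0.493)(4.089306) + (-1.452) = 0.564028.
Therefore gamma(1) = 0.5640 (to 4 decimal places).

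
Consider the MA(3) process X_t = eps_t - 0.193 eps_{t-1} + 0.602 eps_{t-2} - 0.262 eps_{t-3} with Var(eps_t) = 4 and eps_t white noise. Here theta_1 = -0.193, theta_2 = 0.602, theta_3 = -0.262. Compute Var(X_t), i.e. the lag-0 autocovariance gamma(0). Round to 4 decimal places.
\gamma(0) = 5.8732

For an MA(q) process X_t = eps_t + sum_i theta_i eps_{t-i} with
Var(eps_t) = sigma^2, the variance is
  gamma(0) = sigma^2 * (1 + sum_i theta_i^2).
  sum_i theta_i^2 = (-0.193)^2 + (0.602)^2 + (-0.262)^2 = 0.037249 + 0.362404 + 0.068644 = 0.468297.
  gamma(0) = 4 * (1 + 0.468297) = 4 * 1.468297 = 5.873188, which rounds to 5.8732.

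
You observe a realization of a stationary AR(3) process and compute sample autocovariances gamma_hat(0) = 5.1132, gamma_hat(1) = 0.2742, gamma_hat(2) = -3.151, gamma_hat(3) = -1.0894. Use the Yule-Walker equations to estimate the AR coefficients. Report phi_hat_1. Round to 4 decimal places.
\hat\phi_{1} = -0.0410

The Yule-Walker equations for an AR(p) process read, in matrix form,
  Gamma_p phi = r_p,   with   (Gamma_p)_{ij} = gamma(|i - j|),
                       (r_p)_i = gamma(i),   i,j = 1..p.
Substitute the sample gammas (Toeplitz matrix and right-hand side of size 3):
  Gamma_p = [[5.1132, 0.2742, -3.151], [0.2742, 5.1132, 0.2742], [-3.151, 0.2742, 5.1132]]
  r_p     = [0.2742, -3.151, -1.0894]
Written out (R1..R3):
  (R1) 5.1132 phi_1 + 0.2742 phi_2 - 3.151 phi_3 = 0.2742
  (R2) 0.2742 phi_1 + 5.1132 phi_2 + 0.2742 phi_3 = -3.151
  (R3) -3.151 phi_1 + 0.2742 phi_2 + 5.1132 phi_3 = -1.0894
Gaussian elimination:
  R2 <- R2 - (0.2742/5.1132) R1 = R2 - (0.053626) R1:  5.098496 phi_2 + 0.443175 phi_3 = -3.165704
  R3 <- R3 - (-3.151/5.1132) R1 = R3 - (-0.616248) R1:  0.443175 phi_2 + 3.171402 phi_3 = -0.920425
  R3 <- R3 - (0.443175/5.098496) R2 = R3 - (0.086923) R2:  3.13288 phi_3 = -0.645253
Back-substitution:
  phi_hat_3 = -0.645253 / 3.13288 = -0.205962
  phi_hat_2 = (-3.165704 - (0.443175)(-0.205962)) / 5.098496 = -0.603007
  phi_hat_1 = (0.2742 - (0.2742)(-0.603007) - (-3.151)(-0.205962)) / 5.1132 = -0.040961
So phi_hat = [-0.0410, -0.6030, -0.2060].
Therefore phi_hat_1 = -0.0410.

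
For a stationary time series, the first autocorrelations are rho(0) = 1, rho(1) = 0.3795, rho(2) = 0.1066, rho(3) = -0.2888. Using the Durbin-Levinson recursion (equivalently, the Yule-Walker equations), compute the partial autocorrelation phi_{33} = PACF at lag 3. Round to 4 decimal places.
\phi_{33} = -0.3680

The PACF at lag k is phi_{kk}, the last component of the solution
to the Yule-Walker system G_k phi = r_k where
  (G_k)_{ij} = rho(|i - j|), (r_k)_i = rho(i), i,j = 1..k.
Equivalently, Durbin-Levinson gives phi_{kk} iteratively:
  phi_{11} = rho(1)
  phi_{kk} = [rho(k) - sum_{j=1..k-1} phi_{k-1,j} rho(k-j)]
            / [1 - sum_{j=1..k-1} phi_{k-1,j} rho(j)],
  phi_{k,j} = phi_{k-1,j} - phi_{kk} phi_{k-1,k-j},  j = 1..k-1.
Step k = 1:
  phi_11 = rho(1) = 0.3795.
Step k = 2:
  phi_22 = [rho(2) - phi_11 rho(1)] / [1 - phi_11 rho(1)] = [0.1066 - (0.3795)(0.3795)] / [1 - (0.3795)(0.3795)]
         = -0.03742025 / 0.85597975 = -0.043716.
  Update: phi_21 = phi_11 - phi_22 phi_11 = 0.3795 - (-0.043716)(0.3795) = 0.39609.
Step k = 3:
  phi_33 = [rho(3) - phi_21 rho(2) - phi_22 rho(1)] / [1 - phi_21 rho(1) - phi_22 rho(2)]
    numerator   = -0.2888 - (0.39609)(0.1066) - (-0.043716)(0.3795) = -0.3144329
    denominator = 1 - (0.39609)(0.3795) - (-0.043716)(0.1066) = 0.85434388
  phi_33 = -0.3144329 / 0.85434388 = -0.368.
Therefore phi_{33} = -0.3680.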